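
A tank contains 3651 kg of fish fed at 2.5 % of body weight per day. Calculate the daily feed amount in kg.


Feeding rate fraction = 2.5% / 100 = 0.025
Daily feed = 3651 kg * 0.025 = 91.275 kg/day

91.275 kg/day


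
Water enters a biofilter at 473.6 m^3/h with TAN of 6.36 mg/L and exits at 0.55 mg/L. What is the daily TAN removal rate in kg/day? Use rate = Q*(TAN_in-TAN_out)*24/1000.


Concentration drop: TAN_in - TAN_out = 6.36 - 0.55 = 5.81 mg/L
Hourly TAN removed = Q * dTAN = 473.6 m^3/h * 5.81 mg/L = 2751.616 g/h  (m^3/h * mg/L = g/h)
Daily TAN removed = 2751.616 * 24 = 66038.784 g/day
Convert to kg/day: 66038.784 / 1000 = 66.038784 kg/day

66.038784 kg/day


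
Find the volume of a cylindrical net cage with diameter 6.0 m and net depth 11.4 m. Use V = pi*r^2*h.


r = d/2 = 6.0/2 = 3 m
Base area = pi*r^2 = pi*3^2 = 28.274334 m^2
Volume = 28.274334 * 11.4 = 322.327 m^3

322.327 m^3


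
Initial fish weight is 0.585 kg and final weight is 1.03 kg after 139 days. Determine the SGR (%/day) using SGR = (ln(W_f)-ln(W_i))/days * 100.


ln(W_f) = ln(1.03) = 0.029558802
ln(W_i) = ln(0.585) = -0.53614343
ln(W_f) - ln(W_i) = 0.029558802 - -0.53614343 = 0.56570223
SGR = 0.56570223 / 139 * 100 = 0.40698 %/day

0.40698 %/day


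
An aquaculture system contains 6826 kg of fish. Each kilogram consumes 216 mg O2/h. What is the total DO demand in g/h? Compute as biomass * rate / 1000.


Total O2 consumption (mg/h) = 6826 kg * 216 mg/(kg*h) = 1474416 mg/h
Convert to g/h: 1474416 / 1000 = 1474.416 g/h

1474.416 g/h


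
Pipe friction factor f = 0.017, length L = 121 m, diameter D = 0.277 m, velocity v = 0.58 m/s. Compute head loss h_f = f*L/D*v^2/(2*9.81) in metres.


v^2 = 0.58^2 = 0.3364 m^2/s^2
L/D = 121/0.277 = 436.8231
h_f = f*(L/D)*v^2/(2g) = 0.017 * 436.8231 * 0.3364 / 19.62 = 0.127324 m

0.127324 m


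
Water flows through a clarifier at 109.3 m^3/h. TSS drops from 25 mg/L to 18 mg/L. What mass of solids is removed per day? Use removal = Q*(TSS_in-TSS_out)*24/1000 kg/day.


Concentration drop: TSS_in - TSS_out = 25 - 18 = 7 mg/L
Hourly solids removed = Q * dTSS = 109.3 m^3/h * 7 mg/L = 765.1 g/h  (m^3/h * mg/L = g/h)
Daily solids removed = 765.1 * 24 = 18362.4 g/day
Convert g to kg: 18362.4 / 1000 = 18.3624 kg/day

18.3624 kg/day


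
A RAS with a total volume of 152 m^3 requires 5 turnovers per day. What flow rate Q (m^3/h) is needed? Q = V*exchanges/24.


Daily recirculation volume = 152 m^3 * 5 = 760 m^3/day
Flow rate Q = daily volume / 24 h = 760 / 24 = 31.6667 m^3/h

31.6667 m^3/h


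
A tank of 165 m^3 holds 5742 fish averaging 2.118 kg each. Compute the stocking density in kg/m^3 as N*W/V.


Total biomass = 5742 fish * 2.118 kg = 12161.556 kg
Density = total biomass / volume = 12161.556 / 165 = 73.7064 kg/m^3

73.7064 kg/m^3


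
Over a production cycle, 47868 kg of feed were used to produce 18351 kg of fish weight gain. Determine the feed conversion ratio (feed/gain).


FCR = feed consumed / weight gained
FCR = 47868 kg / 18351 kg = 2.60847

2.60847


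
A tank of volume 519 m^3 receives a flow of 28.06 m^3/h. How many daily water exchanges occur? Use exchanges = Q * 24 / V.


Daily flow volume = 28.06 m^3/h * 24 h = 673.44 m^3/day
Exchanges = daily flow / tank volume = 673.44 / 519 = 1.29757 exchanges/day

1.29757 exchanges/day


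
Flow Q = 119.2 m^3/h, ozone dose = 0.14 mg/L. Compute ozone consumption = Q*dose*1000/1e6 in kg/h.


O3 demand (mg/h) = Q * dose * 1000 = 119.2 * 0.14 * 1000 = 16688 mg/h
Convert mg to kg: 16688 / 1e6 = 0.016688 kg/h

0.016688 kg/h


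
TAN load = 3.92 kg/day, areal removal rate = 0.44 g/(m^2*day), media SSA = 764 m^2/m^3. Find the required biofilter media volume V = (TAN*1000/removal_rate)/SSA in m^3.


A = 3.92*1000 / 0.44 = 8909.0909 m^2
V = 8909.0909 / 764 = 11.6611

11.6611 m^3


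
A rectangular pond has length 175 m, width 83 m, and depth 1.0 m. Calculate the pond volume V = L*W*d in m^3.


Base area = L * W = 175 * 83 = 14525 m^2
Volume = area * depth = 14525 * 1.0 = 14525 m^3

14525 m^3


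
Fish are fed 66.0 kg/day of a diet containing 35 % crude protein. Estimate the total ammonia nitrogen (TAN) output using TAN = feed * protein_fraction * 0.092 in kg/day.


Protein in feed = 66.0 * 35/100 = 23.1 kg/day
TAN = protein * 0.092 = 23.1 * 0.092 = 2.1252 kg/day

2.1252 kg/day


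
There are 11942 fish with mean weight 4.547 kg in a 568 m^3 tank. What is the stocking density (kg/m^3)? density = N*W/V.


Total biomass = 11942 fish * 4.547 kg = 54300.274 kg
Density = total biomass / volume = 54300.274 / 568 = 95.5991 kg/m^3

95.5991 kg/m^3


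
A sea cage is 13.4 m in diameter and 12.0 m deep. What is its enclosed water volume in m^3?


r = d/2 = 13.4/2 = 6.7 m
Base area = pi*r^2 = pi*6.7^2 = 141.02609 m^2
Volume = 141.02609 * 12.0 = 1692.31 m^3

1692.31 m^3


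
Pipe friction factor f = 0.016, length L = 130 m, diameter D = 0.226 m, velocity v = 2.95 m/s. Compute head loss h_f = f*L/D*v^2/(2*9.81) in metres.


v^2 = 2.95^2 = 8.7025 m^2/s^2
L/D = 130/0.226 = 575.22124
h_f = f*(L/D)*v^2/(2g) = 0.016 * 575.22124 * 8.7025 / 19.62 = 4.08225 m

4.08225 m


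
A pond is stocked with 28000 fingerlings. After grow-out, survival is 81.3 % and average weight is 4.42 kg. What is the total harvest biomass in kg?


Survivors = 28000 * 81.3/100 = 22764 fish
Harvest biomass = survivors * W_f = 22764 * 4.42 = 100616.88 kg

100616.88 kg


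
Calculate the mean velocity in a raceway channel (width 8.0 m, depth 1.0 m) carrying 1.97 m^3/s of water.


Cross-sectional area = W * d = 8.0 * 1.0 = 8 m^2
Velocity = Q / A = 1.97 / 8 = 0.24625 m/s

0.24625 m/s


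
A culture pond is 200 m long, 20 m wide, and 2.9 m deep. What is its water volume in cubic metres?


Base area = L * W = 200 * 20 = 4000 m^2
Volume = area * depth = 4000 * 2.9 = 11600 m^3

11600 m^3


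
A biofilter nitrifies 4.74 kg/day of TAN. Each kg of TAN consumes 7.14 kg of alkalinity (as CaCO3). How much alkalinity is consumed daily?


Alkalinity factor: 7.14 kg CaCO3 consumed per kg TAN nitrified
alk = 4.74 kg TAN * 7.14 = 33.8436 kg CaCO3/day

33.8436 kg CaCO3/day


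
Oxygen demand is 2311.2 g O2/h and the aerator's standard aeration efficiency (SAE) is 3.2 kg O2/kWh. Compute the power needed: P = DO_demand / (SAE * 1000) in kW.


SAE in g O2/kWh = 3.2 * 1000 = 3200 g/kWh
P = DO_demand / SAE_g = 2311.2 / 3200 = 0.72225 kW

0.72225 kW


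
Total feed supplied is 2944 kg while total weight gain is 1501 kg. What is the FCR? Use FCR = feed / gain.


FCR = feed consumed / weight gained
FCR = 2944 kg / 1501 kg = 1.96136

1.96136


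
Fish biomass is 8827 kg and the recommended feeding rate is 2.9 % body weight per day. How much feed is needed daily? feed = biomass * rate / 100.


Feeding rate fraction = 2.9% / 100 = 0.029
Daily feed = 8827 kg * 0.029 = 255.983 kg/day

255.983 kg/day


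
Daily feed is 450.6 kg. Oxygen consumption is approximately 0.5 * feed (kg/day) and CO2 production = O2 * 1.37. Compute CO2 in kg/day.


O2 = 450.6 * 0.5 = 225.3
CO2 = 225.3 * 1.37 = 308.661

308.661 kg/day


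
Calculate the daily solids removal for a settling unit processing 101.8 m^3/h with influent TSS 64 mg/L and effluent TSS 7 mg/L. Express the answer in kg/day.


Concentration drop: TSS_in - TSS_out = 64 - 7 = 57 mg/L
Hourly solids removed = Q * dTSS = 101.8 m^3/h * 57 mg/L = 5802.6 g/h  (m^3/h * mg/L = g/h)
Daily solids removed = 5802.6 * 24 = 139262.4 g/day
Convert g to kg: 139262.4 / 1000 = 139.2624 kg/day

139.2624 kg/day


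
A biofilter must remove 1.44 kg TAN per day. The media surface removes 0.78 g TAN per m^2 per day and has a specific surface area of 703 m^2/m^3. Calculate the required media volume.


A = 1.44*1000 / 0.78 = 1846.1538 m^2
V = 1846.1538 / 703 = 2.62611

2.62611 m^3


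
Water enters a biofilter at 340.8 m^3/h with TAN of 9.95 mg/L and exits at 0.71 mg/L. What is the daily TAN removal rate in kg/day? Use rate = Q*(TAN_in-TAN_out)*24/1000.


Concentration drop: TAN_in - TAN_out = 9.95 - 0.71 = 9.24 mg/L
Hourly TAN removed = Q * dTAN = 340.8 m^3/h * 9.24 mg/L = 3148.992 g/h  (m^3/h * mg/L = g/h)
Daily TAN removed = 3148.992 * 24 = 75575.808 g/day
Convert to kg/day: 75575.808 / 1000 = 75.575808 kg/day

75.575808 kg/day


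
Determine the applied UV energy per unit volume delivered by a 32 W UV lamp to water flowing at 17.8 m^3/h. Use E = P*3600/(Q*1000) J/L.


Energy delivered per hour = 32 W * 3600 s = 115200 J/h
Volume treated per hour = 17.8 m^3/h * 1000 = 17800 L/h
dose = 115200 / 17800 = 6.47191 J/L

6.47191 J/L


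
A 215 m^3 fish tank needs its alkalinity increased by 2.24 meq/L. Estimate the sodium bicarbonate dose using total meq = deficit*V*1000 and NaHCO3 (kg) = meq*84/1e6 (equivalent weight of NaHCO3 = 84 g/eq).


Tank volume in L = 215 m^3 * 1000 = 215000 L
Total meq required = 2.24 meq/L * 215000 L = 481600 meq
NaHCO3 mass = 481600 meq * 84 mg/meq / 1e6 = 40.4544 kg

40.4544 kg


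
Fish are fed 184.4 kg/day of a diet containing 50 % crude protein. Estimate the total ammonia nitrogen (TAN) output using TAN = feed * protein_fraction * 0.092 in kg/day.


Protein in feed = 184.4 * 50/100 = 92.2 kg/day
TAN = protein * 0.092 = 92.2 * 0.092 = 8.4824 kg/day

8.4824 kg/day


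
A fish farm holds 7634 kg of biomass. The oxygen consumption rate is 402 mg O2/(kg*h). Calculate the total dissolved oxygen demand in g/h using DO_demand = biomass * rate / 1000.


Total O2 consumption (mg/h) = 7634 kg * 402 mg/(kg*h) = 3068868 mg/h
Convert to g/h: 3068868 / 1000 = 3068.868 g/h

3068.868 g/h


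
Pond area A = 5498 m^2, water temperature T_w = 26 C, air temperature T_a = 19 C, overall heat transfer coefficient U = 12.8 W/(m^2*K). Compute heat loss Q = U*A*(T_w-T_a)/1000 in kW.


Temperature difference dT = 26 - 19 = 7 K
Heat loss (W) = U * A * dT = 12.8 * 5498 * 7 = 492620.8 W
Convert to kW: 492620.8 / 1000 = 492.6208 kW

492.6208 kW


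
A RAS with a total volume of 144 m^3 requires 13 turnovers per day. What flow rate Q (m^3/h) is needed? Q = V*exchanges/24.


Daily recirculation volume = 144 m^3 * 13 = 1872 m^3/day
Flow rate Q = daily volume / 24 h = 1872 / 24 = 78 m^3/h

78 m^3/h


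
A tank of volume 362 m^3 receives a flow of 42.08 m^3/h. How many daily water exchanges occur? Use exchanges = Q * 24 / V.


Daily flow volume = 42.08 m^3/h * 24 h = 1009.92 m^3/day
Exchanges = daily flow / tank volume = 1009.92 / 362 = 2.78983 exchanges/day

2.78983 exchanges/day


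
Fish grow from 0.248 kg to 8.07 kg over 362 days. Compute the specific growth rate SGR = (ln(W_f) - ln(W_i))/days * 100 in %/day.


ln(W_f) = ln(8.07) = 2.0881535
ln(W_i) = ln(0.248) = -1.3943265
ln(W_f) - ln(W_i) = 2.0881535 - -1.3943265 = 3.48248
SGR = 3.48248 / 362 * 100 = 0.962011 %/day

0.962011 %/day


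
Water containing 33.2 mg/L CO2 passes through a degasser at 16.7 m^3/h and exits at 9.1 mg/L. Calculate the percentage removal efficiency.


CO2_out / CO2_in = 9.1 / 33.2 = 0.27409639
Fraction remaining = 0.27409639
efficiency = (1 - 0.27409639) * 100 = 72.5904 %

72.5904 %


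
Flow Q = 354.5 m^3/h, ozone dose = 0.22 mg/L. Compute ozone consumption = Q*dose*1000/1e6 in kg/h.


O3 demand (mg/h) = Q * dose * 1000 = 354.5 * 0.22 * 1000 = 77990 mg/h
Convert mg to kg: 77990 / 1e6 = 0.07799 kg/h

0.07799 kg/h


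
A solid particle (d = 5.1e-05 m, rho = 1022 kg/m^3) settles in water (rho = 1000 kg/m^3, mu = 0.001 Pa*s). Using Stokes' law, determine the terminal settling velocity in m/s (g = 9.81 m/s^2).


Density difference: rho_p - rho_f = 1022 - 1000 = 22 kg/m^3
d^2 = (5.1e-05)^2 = 2.601e-09 m^2
Numerator = (rho_p - rho_f) * g * d^2 = 22 * 9.81 * 2.601e-09 = 5.6134782e-07
Denominator = 18 * mu = 18 * 0.001 = 0.018
v_s = 5.6134782e-07 / 0.018 = 3.1186e-05 m/s
Check: Re = rho_f * v_s * d / mu = 1000 * 3.1186e-05 * 5.1e-05 / 0.001 = 0.00159 < 1, so Stokes' law applies.

3.1186e-05 m/s


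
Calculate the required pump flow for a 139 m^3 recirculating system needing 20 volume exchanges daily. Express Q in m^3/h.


Daily recirculation volume = 139 m^3 * 20 = 2780 m^3/day
Flow rate Q = daily volume / 24 h = 2780 / 24 = 115.833 m^3/h

115.833 m^3/h


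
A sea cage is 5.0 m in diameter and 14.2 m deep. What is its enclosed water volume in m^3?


r = d/2 = 5.0/2 = 2.5 m
Base area = pi*r^2 = pi*2.5^2 = 19.634954 m^2
Volume = 19.634954 * 14.2 = 278.816 m^3

278.816 m^3


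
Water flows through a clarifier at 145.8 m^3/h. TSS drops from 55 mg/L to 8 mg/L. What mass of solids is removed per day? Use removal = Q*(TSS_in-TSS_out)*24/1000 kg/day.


Concentration drop: TSS_in - TSS_out = 55 - 8 = 47 mg/L
Hourly solids removed = Q * dTSS = 145.8 m^3/h * 47 mg/L = 6852.6 g/h  (m^3/h * mg/L = g/h)
Daily solids removed = 6852.6 * 24 = 164462.4 g/day
Convert g to kg: 164462.4 / 1000 = 164.4624 kg/day

164.4624 kg/day


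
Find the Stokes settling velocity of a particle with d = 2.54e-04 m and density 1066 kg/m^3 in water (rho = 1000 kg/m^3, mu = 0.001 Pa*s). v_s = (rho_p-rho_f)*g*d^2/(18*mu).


Density difference: rho_p - rho_f = 1066 - 1000 = 66 kg/m^3
d^2 = (2.54e-04)^2 = 6.4516e-08 m^2
Numerator = (rho_p - rho_f) * g * d^2 = 66 * 9.81 * 6.4516e-08 = 4.1771529e-05
Denominator = 18 * mu = 18 * 0.001 = 0.018
v_s = 4.1771529e-05 / 0.018 = 0.00232064 m/s
Check: Re = rho_f * v_s * d / mu = 1000 * 0.00232064 * 2.54e-04 / 0.001 = 0.589 < 1, so Stokes' law applies.

0.00232064 m/s


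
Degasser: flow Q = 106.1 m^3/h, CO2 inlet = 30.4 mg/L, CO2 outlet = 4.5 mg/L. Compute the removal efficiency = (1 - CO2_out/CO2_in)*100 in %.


CO2_out / CO2_in = 4.5 / 30.4 = 0.14802632
Fraction remaining = 0.14802632
efficiency = (1 - 0.14802632) * 100 = 85.1974 %

85.1974 %


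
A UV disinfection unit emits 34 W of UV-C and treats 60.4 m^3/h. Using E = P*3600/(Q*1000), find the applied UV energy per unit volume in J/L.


Energy delivered per hour = 34 W * 3600 s = 122400 J/h
Volume treated per hour = 60.4 m^3/h * 1000 = 60400 L/h
dose = 122400 / 60400 = 2.02649 J/L

2.02649 J/L


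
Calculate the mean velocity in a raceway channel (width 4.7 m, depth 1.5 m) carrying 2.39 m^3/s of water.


Cross-sectional area = W * d = 4.7 * 1.5 = 7.05 m^2
Velocity = Q / A = 2.39 / 7.05 = 0.339007 m/s

0.339007 m/s


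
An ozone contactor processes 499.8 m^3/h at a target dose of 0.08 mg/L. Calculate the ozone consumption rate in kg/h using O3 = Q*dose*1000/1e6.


O3 demand (mg/h) = Q * dose * 1000 = 499.8 * 0.08 * 1000 = 39984 mg/h
Convert mg to kg: 39984 / 1e6 = 0.039984 kg/h

0.039984 kg/h


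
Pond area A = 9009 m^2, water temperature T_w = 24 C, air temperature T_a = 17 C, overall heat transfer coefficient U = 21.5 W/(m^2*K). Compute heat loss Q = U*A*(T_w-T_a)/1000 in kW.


Temperature difference dT = 24 - 17 = 7 K
Heat loss (W) = U * A * dT = 21.5 * 9009 * 7 = 1355854.5 W
Convert to kW: 1355854.5 / 1000 = 1355.8545 kW

1355.8545 kW


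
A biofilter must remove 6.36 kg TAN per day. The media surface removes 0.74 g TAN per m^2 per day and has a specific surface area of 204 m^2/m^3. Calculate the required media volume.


A = 6.36*1000 / 0.74 = 8594.5946 m^2
V = 8594.5946 / 204 = 42.1304

42.1304 m^3


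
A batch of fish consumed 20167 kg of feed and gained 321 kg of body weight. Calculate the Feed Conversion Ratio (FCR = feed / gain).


FCR = feed consumed / weight gained
FCR = 20167 kg / 321 kg = 62.8255

62.8255


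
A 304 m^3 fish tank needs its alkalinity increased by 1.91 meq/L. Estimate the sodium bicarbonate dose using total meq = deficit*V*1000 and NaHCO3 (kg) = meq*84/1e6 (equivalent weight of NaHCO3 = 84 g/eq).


Tank volume in L = 304 m^3 * 1000 = 304000 L
Total meq required = 1.91 meq/L * 304000 L = 580640 meq
NaHCO3 mass = 580640 meq * 84 mg/meq / 1e6 = 48.7738 kg

48.7738 kg


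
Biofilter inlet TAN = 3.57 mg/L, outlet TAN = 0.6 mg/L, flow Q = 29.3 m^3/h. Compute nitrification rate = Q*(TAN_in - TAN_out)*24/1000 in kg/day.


Concentration drop: TAN_in - TAN_out = 3.57 - 0.6 = 2.97 mg/L
Hourly TAN removed = Q * dTAN = 29.3 m^3/h * 2.97 mg/L = 87.021 g/h  (m^3/h * mg/L = g/h)
Daily TAN removed = 87.021 * 24 = 2088.504 g/day
Convert to kg/day: 2088.504 / 1000 = 2.088504 kg/day

2.088504 kg/day


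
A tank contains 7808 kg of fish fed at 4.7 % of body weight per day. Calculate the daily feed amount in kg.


Feeding rate fraction = 4.7% / 100 = 0.047
Daily feed = 7808 kg * 0.047 = 366.976 kg/day

366.976 kg/day


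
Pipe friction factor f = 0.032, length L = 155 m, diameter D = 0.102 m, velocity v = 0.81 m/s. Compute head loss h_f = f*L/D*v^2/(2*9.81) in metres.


v^2 = 0.81^2 = 0.6561 m^2/s^2
L/D = 155/0.102 = 1519.6078
h_f = f*(L/D)*v^2/(2g) = 0.032 * 1519.6078 * 0.6561 / 19.62 = 1.62612 m

1.62612 m


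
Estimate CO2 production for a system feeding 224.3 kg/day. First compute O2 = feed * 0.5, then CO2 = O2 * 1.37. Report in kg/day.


O2 = 224.3 * 0.5 = 112.15
CO2 = 112.15 * 1.37 = 153.6455

153.6455 kg/day


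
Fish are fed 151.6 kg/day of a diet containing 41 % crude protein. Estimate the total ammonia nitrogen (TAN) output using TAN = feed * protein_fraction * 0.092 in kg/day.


Protein in feed = 151.6 * 41/100 = 62.156 kg/day
TAN = protein * 0.092 = 62.156 * 0.092 = 5.718352 kg/day

5.718352 kg/day


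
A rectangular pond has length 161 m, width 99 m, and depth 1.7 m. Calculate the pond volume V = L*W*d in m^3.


Base area = L * W = 161 * 99 = 15939 m^2
Volume = area * depth = 15939 * 1.7 = 27096.3 m^3

27096.3 m^3


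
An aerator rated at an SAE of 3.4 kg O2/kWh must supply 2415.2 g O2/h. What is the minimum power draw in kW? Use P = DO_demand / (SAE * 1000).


SAE in g O2/kWh = 3.4 * 1000 = 3400 g/kWh
P = DO_demand / SAE_g = 2415.2 / 3400 = 0.710353 kW

0.710353 kW


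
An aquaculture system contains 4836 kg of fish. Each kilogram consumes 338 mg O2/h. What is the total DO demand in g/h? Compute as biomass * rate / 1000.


Total O2 consumption (mg/h) = 4836 kg * 338 mg/(kg*h) = 1634568 mg/h
Convert to g/h: 1634568 / 1000 = 1634.568 g/h

1634.568 g/h


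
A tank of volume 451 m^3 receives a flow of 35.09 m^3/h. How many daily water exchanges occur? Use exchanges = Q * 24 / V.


Daily flow volume = 35.09 m^3/h * 24 h = 842.16 m^3/day
Exchanges = daily flow / tank volume = 842.16 / 451 = 1.86732 exchanges/day

1.86732 exchanges/day


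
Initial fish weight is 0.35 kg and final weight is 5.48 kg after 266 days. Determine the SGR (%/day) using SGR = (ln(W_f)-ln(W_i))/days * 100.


ln(W_f) = ln(5.48) = 1.7011051
ln(W_i) = ln(0.35) = -1.0498221
ln(W_f) - ln(W_i) = 1.7011051 - -1.0498221 = 2.7509272
SGR = 2.7509272 / 266 * 100 = 1.03418 %/day

1.03418 %/day


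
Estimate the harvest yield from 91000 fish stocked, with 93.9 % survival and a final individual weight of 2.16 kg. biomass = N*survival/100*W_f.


Survivors = 91000 * 93.9/100 = 85449 fish
Harvest biomass = survivors * W_f = 85449 * 2.16 = 184569.84 kg

184569.84 kg


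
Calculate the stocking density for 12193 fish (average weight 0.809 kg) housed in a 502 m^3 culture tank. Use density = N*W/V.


Total biomass = 12193 fish * 0.809 kg = 9864.137 kg
Density = total biomass / volume = 9864.137 / 502 = 19.6497 kg/m^3

19.6497 kg/m^3


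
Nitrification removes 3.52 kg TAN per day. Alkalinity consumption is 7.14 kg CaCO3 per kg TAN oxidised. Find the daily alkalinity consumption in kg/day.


Alkalinity factor: 7.14 kg CaCO3 consumed per kg TAN nitrified
alk = 3.52 kg TAN * 7.14 = 25.1328 kg CaCO3/day

25.1328 kg CaCO3/day


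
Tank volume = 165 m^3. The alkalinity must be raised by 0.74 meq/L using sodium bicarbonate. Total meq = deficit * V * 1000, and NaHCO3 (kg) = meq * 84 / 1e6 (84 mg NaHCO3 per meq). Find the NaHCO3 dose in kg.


Tank volume in L = 165 m^3 * 1000 = 165000 L
Total meq required = 0.74 meq/L * 165000 L = 122100 meq
NaHCO3 mass = 122100 meq * 84 mg/meq / 1e6 = 10.2564 kg

10.2564 kg


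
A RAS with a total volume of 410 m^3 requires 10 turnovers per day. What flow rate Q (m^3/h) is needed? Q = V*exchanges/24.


Daily recirculation volume = 410 m^3 * 10 = 4100 m^3/day
Flow rate Q = daily volume / 24 h = 4100 / 24 = 170.833 m^3/h

170.833 m^3/h


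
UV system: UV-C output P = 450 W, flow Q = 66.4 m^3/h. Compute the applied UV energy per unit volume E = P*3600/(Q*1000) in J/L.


Energy delivered per hour = 450 W * 3600 s = 1620000 J/h
Volume treated per hour = 66.4 m^3/h * 1000 = 66400 L/h
dose = 1620000 / 66400 = 24.3976 J/L

24.3976 J/L


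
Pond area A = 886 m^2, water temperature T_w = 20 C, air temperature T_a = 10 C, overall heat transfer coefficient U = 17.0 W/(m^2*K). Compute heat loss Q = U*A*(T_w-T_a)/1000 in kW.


Temperature difference dT = 20 - 10 = 10 K
Heat loss (W) = U * A * dT = 17.0 * 886 * 10 = 150620 W
Convert to kW: 150620 / 1000 = 150.62 kW

150.62 kW


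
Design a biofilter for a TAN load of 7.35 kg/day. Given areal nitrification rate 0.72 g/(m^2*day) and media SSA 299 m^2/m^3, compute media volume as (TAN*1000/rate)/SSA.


A = 7.35*1000 / 0.72 = 10208.333 m^2
V = 10208.333 / 299 = 34.1416

34.1416 m^3


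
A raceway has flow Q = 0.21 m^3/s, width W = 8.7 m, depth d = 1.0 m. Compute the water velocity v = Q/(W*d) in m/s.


Cross-sectional area = W * d = 8.7 * 1.0 = 8.7 m^2
Velocity = Q / A = 0.21 / 8.7 = 0.0241379 m/s

0.0241379 m/s


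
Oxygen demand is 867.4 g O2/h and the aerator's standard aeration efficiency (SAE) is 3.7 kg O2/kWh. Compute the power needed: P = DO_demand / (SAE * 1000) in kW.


SAE in g O2/kWh = 3.7 * 1000 = 3700 g/kWh
P = DO_demand / SAE_g = 867.4 / 3700 = 0.234432 kW

0.234432 kW


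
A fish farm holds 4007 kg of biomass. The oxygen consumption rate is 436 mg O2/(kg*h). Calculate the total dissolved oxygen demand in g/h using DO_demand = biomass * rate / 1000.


Total O2 consumption (mg/h) = 4007 kg * 436 mg/(kg*h) = 1747052 mg/h
Convert to g/h: 1747052 / 1000 = 1747.052 g/h

1747.052 g/h


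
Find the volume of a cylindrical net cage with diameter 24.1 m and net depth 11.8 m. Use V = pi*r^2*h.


r = d/2 = 24.1/2 = 12.05 m
Base area = pi*r^2 = pi*12.05^2 = 456.16711 m^2
Volume = 456.16711 * 11.8 = 5382.77 m^3

5382.77 m^3


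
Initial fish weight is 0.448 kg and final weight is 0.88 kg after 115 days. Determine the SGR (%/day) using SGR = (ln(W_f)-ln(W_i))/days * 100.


ln(W_f) = ln(0.88) = -0.12783337
ln(W_i) = ln(0.448) = -0.80296205
ln(W_f) - ln(W_i) = -0.12783337 - -0.80296205 = 0.67512868
SGR = 0.67512868 / 115 * 100 = 0.587068 %/day

0.587068 %/day


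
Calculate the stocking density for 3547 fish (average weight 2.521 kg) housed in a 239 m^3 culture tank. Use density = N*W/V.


Total biomass = 3547 fish * 2.521 kg = 8941.987 kg
Density = total biomass / volume = 8941.987 / 239 = 37.4142 kg/m^3

37.4142 kg/m^3


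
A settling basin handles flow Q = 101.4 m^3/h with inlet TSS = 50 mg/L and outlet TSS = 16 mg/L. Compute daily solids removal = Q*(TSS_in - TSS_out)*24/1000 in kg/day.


Concentration drop: TSS_in - TSS_out = 50 - 16 = 34 mg/L
Hourly solids removed = Q * dTSS = 101.4 m^3/h * 34 mg/L = 3447.6 g/h  (m^3/h * mg/L = g/h)
Daily solids removed = 3447.6 * 24 = 82742.4 g/day
Convert g to kg: 82742.4 / 1000 = 82.7424 kg/day

82.7424 kg/day


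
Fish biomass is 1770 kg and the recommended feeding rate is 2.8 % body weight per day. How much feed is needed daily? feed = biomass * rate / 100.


Feeding rate fraction = 2.8% / 100 = 0.028
Daily feed = 1770 kg * 0.028 = 49.56 kg/day

49.56 kg/day


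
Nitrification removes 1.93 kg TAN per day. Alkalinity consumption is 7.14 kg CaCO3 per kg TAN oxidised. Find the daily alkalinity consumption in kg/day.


Alkalinity factor: 7.14 kg CaCO3 consumed per kg TAN nitrified
alk = 1.93 kg TAN * 7.14 = 13.7802 kg CaCO3/day

13.7802 kg CaCO3/day


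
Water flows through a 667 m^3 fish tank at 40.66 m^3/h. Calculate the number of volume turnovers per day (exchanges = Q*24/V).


Daily flow volume = 40.66 m^3/h * 24 h = 975.84 m^3/day
Exchanges = daily flow / tank volume = 975.84 / 667 = 1.46303 exchanges/day

1.46303 exchanges/day


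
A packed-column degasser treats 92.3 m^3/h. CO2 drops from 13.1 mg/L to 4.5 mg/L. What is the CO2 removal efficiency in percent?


CO2_out / CO2_in = 4.5 / 13.1 = 0.34351145
Fraction remaining = 0.34351145
efficiency = (1 - 0.34351145) * 100 = 65.6489 %

65.6489 %


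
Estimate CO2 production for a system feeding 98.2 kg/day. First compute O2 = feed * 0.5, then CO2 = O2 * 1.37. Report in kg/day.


O2 = 98.2 * 0.5 = 49.1
CO2 = 49.1 * 1.37 = 67.267

67.267 kg/day


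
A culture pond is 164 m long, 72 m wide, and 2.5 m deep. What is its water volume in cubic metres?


Base area = L * W = 164 * 72 = 11808 m^2
Volume = area * depth = 11808 * 2.5 = 29520 m^3

29520 m^3


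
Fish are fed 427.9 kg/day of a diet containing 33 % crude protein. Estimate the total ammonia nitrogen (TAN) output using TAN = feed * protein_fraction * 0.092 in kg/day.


Protein in feed = 427.9 * 33/100 = 141.207 kg/day
TAN = protein * 0.092 = 141.207 * 0.092 = 12.991044 kg/day

12.991044 kg/day


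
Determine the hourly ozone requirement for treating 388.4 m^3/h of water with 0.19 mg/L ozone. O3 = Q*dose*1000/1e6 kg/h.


O3 demand (mg/h) = Q * dose * 1000 = 388.4 * 0.19 * 1000 = 73796 mg/h
Convert mg to kg: 73796 / 1e6 = 0.073796 kg/h

0.073796 kg/h


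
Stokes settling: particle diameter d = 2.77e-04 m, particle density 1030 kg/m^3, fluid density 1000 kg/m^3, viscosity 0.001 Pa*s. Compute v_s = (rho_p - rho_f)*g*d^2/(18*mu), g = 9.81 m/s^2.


Density difference: rho_p - rho_f = 1030 - 1000 = 30 kg/m^3
d^2 = (2.77e-04)^2 = 7.6729e-08 m^2
Numerator = (rho_p - rho_f) * g * d^2 = 30 * 9.81 * 7.6729e-08 = 2.2581345e-05
Denominator = 18 * mu = 18 * 0.001 = 0.018
v_s = 2.2581345e-05 / 0.018 = 0.00125452 m/s
Check: Re = rho_f * v_s * d / mu = 1000 * 0.00125452 * 2.77e-04 / 0.001 = 0.348 < 1, so Stokes' law applies.

0.00125452 m/s


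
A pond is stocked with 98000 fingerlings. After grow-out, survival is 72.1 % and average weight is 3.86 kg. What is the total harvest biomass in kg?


Survivors = 98000 * 72.1/100 = 70658 fish
Harvest biomass = survivors * W_f = 70658 * 3.86 = 272739.88 kg

272739.88 kg


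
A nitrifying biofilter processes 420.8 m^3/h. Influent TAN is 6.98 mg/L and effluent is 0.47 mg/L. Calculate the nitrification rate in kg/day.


Concentration drop: TAN_in - TAN_out = 6.98 - 0.47 = 6.51 mg/L
Hourly TAN removed = Q * dTAN = 420.8 m^3/h * 6.51 mg/L = 2739.408 g/h  (m^3/h * mg/L = g/h)
Daily TAN removed = 2739.408 * 24 = 65745.792 g/day
Convert to kg/day: 65745.792 / 1000 = 65.745792 kg/day

65.745792 kg/day


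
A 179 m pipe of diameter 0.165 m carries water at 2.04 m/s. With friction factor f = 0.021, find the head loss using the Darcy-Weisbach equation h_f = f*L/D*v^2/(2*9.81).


v^2 = 2.04^2 = 4.1616 m^2/s^2
L/D = 179/0.165 = 1084.8485
h_f = f*(L/D)*v^2/(2g) = 0.021 * 1084.8485 * 4.1616 / 19.62 = 4.83225 m

4.83225 m


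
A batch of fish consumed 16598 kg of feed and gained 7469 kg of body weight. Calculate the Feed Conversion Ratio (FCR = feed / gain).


FCR = feed consumed / weight gained
FCR = 16598 kg / 7469 kg = 2.22225

2.22225


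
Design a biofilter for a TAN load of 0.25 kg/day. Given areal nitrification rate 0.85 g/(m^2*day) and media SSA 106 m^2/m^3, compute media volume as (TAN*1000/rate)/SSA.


A = 0.25*1000 / 0.85 = 294.11765 m^2
V = 294.11765 / 106 = 2.77469

2.77469 m^3


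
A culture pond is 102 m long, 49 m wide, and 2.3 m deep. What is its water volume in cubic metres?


Base area = L * W = 102 * 49 = 4998 m^2
Volume = area * depth = 4998 * 2.3 = 11495.4 m^3

11495.4 m^3


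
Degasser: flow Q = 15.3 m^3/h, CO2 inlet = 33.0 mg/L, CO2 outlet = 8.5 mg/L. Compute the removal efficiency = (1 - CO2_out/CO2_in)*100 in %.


CO2_out / CO2_in = 8.5 / 33.0 = 0.25757576
Fraction remaining = 0.25757576
efficiency = (1 - 0.25757576) * 100 = 74.2424 %

74.2424 %


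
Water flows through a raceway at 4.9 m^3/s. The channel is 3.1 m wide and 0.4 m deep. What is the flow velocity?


Cross-sectional area = W * d = 3.1 * 0.4 = 1.24 m^2
Velocity = Q / A = 4.9 / 1.24 = 3.95161 m/s

3.95161 m/s


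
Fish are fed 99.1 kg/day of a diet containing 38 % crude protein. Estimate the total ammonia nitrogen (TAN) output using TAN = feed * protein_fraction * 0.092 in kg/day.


Protein in feed = 99.1 * 38/100 = 37.658 kg/day
TAN = protein * 0.092 = 37.658 * 0.092 = 3.464536 kg/day

3.464536 kg/day


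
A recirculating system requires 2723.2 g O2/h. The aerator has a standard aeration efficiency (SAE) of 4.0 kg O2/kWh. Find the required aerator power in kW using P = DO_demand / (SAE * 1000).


SAE in g O2/kWh = 4.0 * 1000 = 4000 g/kWh
P = DO_demand / SAE_g = 2723.2 / 4000 = 0.6808 kW

0.6808 kW


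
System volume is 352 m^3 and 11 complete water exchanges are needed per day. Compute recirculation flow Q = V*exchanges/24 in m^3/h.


Daily recirculation volume = 352 m^3 * 11 = 3872 m^3/day
Flow rate Q = daily volume / 24 h = 3872 / 24 = 161.333 m^3/h

161.333 m^3/h


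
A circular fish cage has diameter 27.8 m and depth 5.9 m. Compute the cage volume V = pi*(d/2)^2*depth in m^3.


r = d/2 = 27.8/2 = 13.9 m
Base area = pi*r^2 = pi*13.9^2 = 606.98712 m^2
Volume = 606.98712 * 5.9 = 3581.22 m^3

3581.22 m^3


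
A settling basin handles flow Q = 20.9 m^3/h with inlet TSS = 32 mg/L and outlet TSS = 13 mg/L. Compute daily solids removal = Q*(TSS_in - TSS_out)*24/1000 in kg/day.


Concentration drop: TSS_in - TSS_out = 32 - 13 = 19 mg/L
Hourly solids removed = Q * dTSS = 20.9 m^3/h * 19 mg/L = 397.1 g/h  (m^3/h * mg/L = g/h)
Daily solids removed = 397.1 * 24 = 9530.4 g/day
Convert g to kg: 9530.4 / 1000 = 9.5304 kg/day

9.5304 kg/day


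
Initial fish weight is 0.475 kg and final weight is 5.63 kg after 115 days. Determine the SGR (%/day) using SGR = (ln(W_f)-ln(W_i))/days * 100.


ln(W_f) = ln(5.63) = 1.7281094
ln(W_i) = ln(0.475) = -0.74444047
ln(W_f) - ln(W_i) = 1.7281094 - -0.74444047 = 2.4725499
SGR = 2.4725499 / 115 * 100 = 2.15004 %/day

2.15004 %/day


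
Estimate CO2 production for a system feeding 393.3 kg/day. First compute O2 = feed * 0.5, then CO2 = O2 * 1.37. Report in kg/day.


O2 = 393.3 * 0.5 = 196.65
CO2 = 196.65 * 1.37 = 269.4105

269.4105 kg/day


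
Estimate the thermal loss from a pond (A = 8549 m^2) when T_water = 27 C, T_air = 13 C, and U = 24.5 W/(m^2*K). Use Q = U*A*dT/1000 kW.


Temperature difference dT = 27 - 13 = 14 K
Heat loss (W) = U * A * dT = 24.5 * 8549 * 14 = 2932307 W
Convert to kW: 2932307 / 1000 = 2932.307 kW

2932.307 kW


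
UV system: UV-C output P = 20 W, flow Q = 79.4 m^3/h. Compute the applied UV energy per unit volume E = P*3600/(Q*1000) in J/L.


Energy delivered per hour = 20 W * 3600 s = 72000 J/h
Volume treated per hour = 79.4 m^3/h * 1000 = 79400 L/h
dose = 72000 / 79400 = 0.906801 J/L

0.906801 J/L


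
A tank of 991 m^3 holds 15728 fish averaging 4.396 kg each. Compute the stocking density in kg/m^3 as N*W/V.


Total biomass = 15728 fish * 4.396 kg = 69140.288 kg
Density = total biomass / volume = 69140.288 / 991 = 69.7682 kg/m^3

69.7682 kg/m^3


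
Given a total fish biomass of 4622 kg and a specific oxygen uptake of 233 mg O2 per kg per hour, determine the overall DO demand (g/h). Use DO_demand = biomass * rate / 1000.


Total O2 consumption (mg/h) = 4622 kg * 233 mg/(kg*h) = 1076926 mg/h
Convert to g/h: 1076926 / 1000 = 1076.926 g/h

1076.926 g/h


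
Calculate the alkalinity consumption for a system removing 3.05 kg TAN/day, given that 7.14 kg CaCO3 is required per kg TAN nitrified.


Alkalinity factor: 7.14 kg CaCO3 consumed per kg TAN nitrified
alk = 3.05 kg TAN * 7.14 = 21.777 kg CaCO3/day

21.777 kg CaCO3/day


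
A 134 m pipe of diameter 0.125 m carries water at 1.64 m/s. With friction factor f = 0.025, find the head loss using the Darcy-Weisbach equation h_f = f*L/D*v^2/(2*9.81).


v^2 = 1.64^2 = 2.6896 m^2/s^2
L/D = 134/0.125 = 1072
h_f = f*(L/D)*v^2/(2g) = 0.025 * 1072 * 2.6896 / 19.62 = 3.67387 m

3.67387 m


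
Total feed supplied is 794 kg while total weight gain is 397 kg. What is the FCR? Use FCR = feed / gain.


FCR = feed consumed / weight gained
FCR = 794 kg / 397 kg = 2

2


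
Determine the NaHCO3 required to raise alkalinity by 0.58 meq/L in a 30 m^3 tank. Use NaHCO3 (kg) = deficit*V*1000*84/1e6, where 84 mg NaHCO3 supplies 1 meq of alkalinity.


Tank volume in L = 30 m^3 * 1000 = 30000 L
Total meq required = 0.58 meq/L * 30000 L = 17400 meq
NaHCO3 mass = 17400 meq * 84 mg/meq / 1e6 = 1.4616 kg

1.4616 kg


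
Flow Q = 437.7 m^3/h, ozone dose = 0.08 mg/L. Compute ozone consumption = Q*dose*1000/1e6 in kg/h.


O3 demand (mg/h) = Q * dose * 1000 = 437.7 * 0.08 * 1000 = 35016 mg/h
Convert mg to kg: 35016 / 1e6 = 0.035016 kg/h

0.035016 kg/h


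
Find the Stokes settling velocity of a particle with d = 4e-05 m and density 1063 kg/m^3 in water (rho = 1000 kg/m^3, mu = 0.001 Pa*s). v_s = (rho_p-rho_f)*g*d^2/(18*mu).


Density difference: rho_p - rho_f = 1063 - 1000 = 63 kg/m^3
d^2 = (4e-05)^2 = 1.6e-09 m^2
Numerator = (rho_p - rho_f) * g * d^2 = 63 * 9.81 * 1.6e-09 = 9.88848e-07
Denominator = 18 * mu = 18 * 0.001 = 0.018
v_s = 9.88848e-07 / 0.018 = 5.4936e-05 m/s
Check: Re = rho_f * v_s * d / mu = 1000 * 5.4936e-05 * 4e-05 / 0.001 = 0.0022 < 1, so Stokes' law applies.

5.4936e-05 m/s


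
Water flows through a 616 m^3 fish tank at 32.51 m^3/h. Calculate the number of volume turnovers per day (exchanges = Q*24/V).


Daily flow volume = 32.51 m^3/h * 24 h = 780.24 m^3/day
Exchanges = daily flow / tank volume = 780.24 / 616 = 1.26662 exchanges/day

1.26662 exchanges/day


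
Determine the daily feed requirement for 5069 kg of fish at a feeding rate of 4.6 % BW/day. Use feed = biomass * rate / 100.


Feeding rate fraction = 4.6% / 100 = 0.046
Daily feed = 5069 kg * 0.046 = 233.174 kg/day

233.174 kg/day


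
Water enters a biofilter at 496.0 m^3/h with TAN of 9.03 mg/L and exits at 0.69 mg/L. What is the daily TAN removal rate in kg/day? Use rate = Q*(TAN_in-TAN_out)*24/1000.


Concentration drop: TAN_in - TAN_out = 9.03 - 0.69 = 8.34 mg/L
Hourly TAN removed = Q * dTAN = 496.0 m^3/h * 8.34 mg/L = 4136.64 g/h  (m^3/h * mg/L = g/h)
Daily TAN removed = 4136.64 * 24 = 99279.36 g/day
Convert to kg/day: 99279.36 / 1000 = 99.27936 kg/day

99.27936 kg/day


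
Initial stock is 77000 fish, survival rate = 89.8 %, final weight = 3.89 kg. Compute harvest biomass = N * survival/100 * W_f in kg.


Survivors = 77000 * 89.8/100 = 69146 fish
Harvest biomass = survivors * W_f = 69146 * 3.89 = 268977.94 kg

268977.94 kg


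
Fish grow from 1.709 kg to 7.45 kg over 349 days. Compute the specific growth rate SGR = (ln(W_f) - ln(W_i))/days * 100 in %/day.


ln(W_f) = ln(7.45) = 2.008214
ln(W_i) = ln(1.709) = 0.5359084
ln(W_f) - ln(W_i) = 2.008214 - 0.5359084 = 1.4723056
SGR = 1.4723056 / 349 * 100 = 0.421864 %/day

0.421864 %/day


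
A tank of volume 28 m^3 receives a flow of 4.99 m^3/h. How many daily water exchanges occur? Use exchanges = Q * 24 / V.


Daily flow volume = 4.99 m^3/h * 24 h = 119.76 m^3/day
Exchanges = daily flow / tank volume = 119.76 / 28 = 4.27714 exchanges/day

4.27714 exchanges/day


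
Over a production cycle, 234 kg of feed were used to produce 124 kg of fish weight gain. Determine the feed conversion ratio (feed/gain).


FCR = feed consumed / weight gained
FCR = 234 kg / 124 kg = 1.8871

1.8871


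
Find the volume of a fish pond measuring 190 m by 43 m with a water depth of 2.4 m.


Base area = L * W = 190 * 43 = 8170 m^2
Volume = area * depth = 8170 * 2.4 = 19608 m^3

19608 m^3


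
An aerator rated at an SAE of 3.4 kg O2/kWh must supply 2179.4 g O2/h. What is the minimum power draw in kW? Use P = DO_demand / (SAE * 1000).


SAE in g O2/kWh = 3.4 * 1000 = 3400 g/kWh
P = DO_demand / SAE_g = 2179.4 / 3400 = 0.641 kW

0.641 kW


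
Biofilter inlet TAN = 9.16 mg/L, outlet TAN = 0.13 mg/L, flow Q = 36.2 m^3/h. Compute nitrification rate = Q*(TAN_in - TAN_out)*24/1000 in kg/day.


Concentration drop: TAN_in - TAN_out = 9.16 - 0.13 = 9.03 mg/L
Hourly TAN removed = Q * dTAN = 36.2 m^3/h * 9.03 mg/L = 326.886 g/h  (m^3/h * mg/L = g/h)
Daily TAN removed = 326.886 * 24 = 7845.264 g/day
Convert to kg/day: 7845.264 / 1000 = 7.845264 kg/day

7.845264 kg/day


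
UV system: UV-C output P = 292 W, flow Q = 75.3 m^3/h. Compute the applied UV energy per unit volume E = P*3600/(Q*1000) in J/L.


Energy delivered per hour = 292 W * 3600 s = 1051200 J/h
Volume treated per hour = 75.3 m^3/h * 1000 = 75300 L/h
dose = 1051200 / 75300 = 13.9602 J/L

13.9602 J/L


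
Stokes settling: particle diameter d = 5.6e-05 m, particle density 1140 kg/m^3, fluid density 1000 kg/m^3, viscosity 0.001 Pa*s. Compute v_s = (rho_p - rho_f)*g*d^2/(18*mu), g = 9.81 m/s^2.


Density difference: rho_p - rho_f = 1140 - 1000 = 140 kg/m^3
d^2 = (5.6e-05)^2 = 3.136e-09 m^2
Numerator = (rho_p - rho_f) * g * d^2 = 140 * 9.81 * 3.136e-09 = 4.3069824e-06
Denominator = 18 * mu = 18 * 0.001 = 0.018
v_s = 4.3069824e-06 / 0.018 = 2.39277e-04 m/s
Check: Re = rho_f * v_s * d / mu = 1000 * 2.39277e-04 * 5.6e-05 / 0.001 = 0.0134 < 1, so Stokes' law applies.

2.39277e-04 m/s


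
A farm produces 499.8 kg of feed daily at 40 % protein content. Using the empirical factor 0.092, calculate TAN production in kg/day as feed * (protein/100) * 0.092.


Protein in feed = 499.8 * 40/100 = 199.92 kg/day
TAN = protein * 0.092 = 199.92 * 0.092 = 18.39264 kg/day

18.39264 kg/day


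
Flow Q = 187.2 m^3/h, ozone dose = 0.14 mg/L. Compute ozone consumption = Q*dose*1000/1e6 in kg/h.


O3 demand (mg/h) = Q * dose * 1000 = 187.2 * 0.14 * 1000 = 26208 mg/h
Convert mg to kg: 26208 / 1e6 = 0.026208 kg/h

0.026208 kg/h


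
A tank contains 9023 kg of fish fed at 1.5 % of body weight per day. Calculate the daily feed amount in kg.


Feeding rate fraction = 1.5% / 100 = 0.015
Daily feed = 9023 kg * 0.015 = 135.345 kg/day

135.345 kg/day


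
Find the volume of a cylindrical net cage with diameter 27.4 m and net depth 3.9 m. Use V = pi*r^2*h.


r = d/2 = 27.4/2 = 13.7 m
Base area = pi*r^2 = pi*13.7^2 = 589.64553 m^2
Volume = 589.64553 * 3.9 = 2299.62 m^3

2299.62 m^3


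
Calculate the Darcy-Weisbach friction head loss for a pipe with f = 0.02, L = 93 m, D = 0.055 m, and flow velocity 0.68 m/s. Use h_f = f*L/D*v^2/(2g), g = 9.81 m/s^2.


v^2 = 0.68^2 = 0.4624 m^2/s^2
L/D = 93/0.055 = 1690.9091
h_f = f*(L/D)*v^2/(2g) = 0.02 * 1690.9091 * 0.4624 / 19.62 = 0.79702 m

0.79702 m


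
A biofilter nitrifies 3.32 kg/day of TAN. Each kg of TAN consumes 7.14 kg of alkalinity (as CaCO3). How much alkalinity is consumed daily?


Alkalinity factor: 7.14 kg CaCO3 consumed per kg TAN nitrified
alk = 3.32 kg TAN * 7.14 = 23.7048 kg CaCO3/day

23.7048 kg CaCO3/day


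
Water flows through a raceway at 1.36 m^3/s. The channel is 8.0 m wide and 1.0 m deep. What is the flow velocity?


Cross-sectional area = W * d = 8.0 * 1.0 = 8 m^2
Velocity = Q / A = 1.36 / 8 = 0.17 m/s

0.17 m/s


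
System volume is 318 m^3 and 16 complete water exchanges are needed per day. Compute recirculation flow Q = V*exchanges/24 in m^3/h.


Daily recirculation volume = 318 m^3 * 16 = 5088 m^3/day
Flow rate Q = daily volume / 24 h = 5088 / 24 = 212 m^3/h

212 m^3/h


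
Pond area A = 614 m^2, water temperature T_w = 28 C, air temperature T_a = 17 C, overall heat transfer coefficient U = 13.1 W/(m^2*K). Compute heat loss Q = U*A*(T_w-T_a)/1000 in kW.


Temperature difference dT = 28 - 17 = 11 K
Heat loss (W) = U * A * dT = 13.1 * 614 * 11 = 88477.4 W
Convert to kW: 88477.4 / 1000 = 88.4774 kW

88.4774 kW


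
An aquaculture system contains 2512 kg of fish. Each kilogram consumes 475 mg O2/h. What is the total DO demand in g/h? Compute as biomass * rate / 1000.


Total O2 consumption (mg/h) = 2512 kg * 475 mg/(kg*h) = 1193200 mg/h
Convert to g/h: 1193200 / 1000 = 1193.2 g/h

1193.2 g/h
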